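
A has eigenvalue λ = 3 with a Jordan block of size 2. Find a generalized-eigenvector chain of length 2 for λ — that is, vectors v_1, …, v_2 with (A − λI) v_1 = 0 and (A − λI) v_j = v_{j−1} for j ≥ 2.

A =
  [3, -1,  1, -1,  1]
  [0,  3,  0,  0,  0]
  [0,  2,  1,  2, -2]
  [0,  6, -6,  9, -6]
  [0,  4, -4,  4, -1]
A Jordan chain for λ = 3 of length 2:
v_1 = (-1, 0, 2, 6, 4)ᵀ
v_2 = (0, 1, 0, 0, 0)ᵀ

Let N = A − (3)·I. We want v_2 with N^2 v_2 = 0 but N^1 v_2 ≠ 0; then v_{j-1} := N · v_j for j = 2, …, 2.

Pick v_2 = (0, 1, 0, 0, 0)ᵀ.
Then v_1 = N · v_2 = (-1, 0, 2, 6, 4)ᵀ.

Sanity check: (A − (3)·I) v_1 = (0, 0, 0, 0, 0)ᵀ = 0. ✓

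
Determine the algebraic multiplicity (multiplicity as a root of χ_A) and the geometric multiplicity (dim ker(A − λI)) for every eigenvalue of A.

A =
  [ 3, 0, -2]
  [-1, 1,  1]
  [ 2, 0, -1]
λ = 1: alg = 3, geom = 2

Step 1 — factor the characteristic polynomial to read off the algebraic multiplicities:
  χ_A(x) = (x - 1)^3

Step 2 — compute geometric multiplicities via the rank-nullity identity g(λ) = n − rank(A − λI):
  rank(A − (1)·I) = 1, so dim ker(A − (1)·I) = n − 1 = 2

Summary:
  λ = 1: algebraic multiplicity = 3, geometric multiplicity = 2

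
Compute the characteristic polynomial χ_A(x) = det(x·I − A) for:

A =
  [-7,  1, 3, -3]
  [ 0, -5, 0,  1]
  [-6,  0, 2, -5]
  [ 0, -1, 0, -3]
x^4 + 13*x^3 + 60*x^2 + 112*x + 64

Expanding det(x·I − A) (e.g. by cofactor expansion or by noting that A is similar to its Jordan form J, which has the same characteristic polynomial as A) gives
  χ_A(x) = x^4 + 13*x^3 + 60*x^2 + 112*x + 64
which factors as (x + 1)*(x + 4)^3. The eigenvalues (with algebraic multiplicities) are λ = -4 with multiplicity 3, λ = -1 with multiplicity 1.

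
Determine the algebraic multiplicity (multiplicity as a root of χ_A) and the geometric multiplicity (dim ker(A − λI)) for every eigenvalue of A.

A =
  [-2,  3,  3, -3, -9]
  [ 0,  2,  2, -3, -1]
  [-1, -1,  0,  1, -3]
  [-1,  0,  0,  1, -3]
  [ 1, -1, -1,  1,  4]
λ = 1: alg = 5, geom = 2

Step 1 — factor the characteristic polynomial to read off the algebraic multiplicities:
  χ_A(x) = (x - 1)^5

Step 2 — compute geometric multiplicities via the rank-nullity identity g(λ) = n − rank(A − λI):
  rank(A − (1)·I) = 3, so dim ker(A − (1)·I) = n − 3 = 2

Summary:
  λ = 1: algebraic multiplicity = 5, geometric multiplicity = 2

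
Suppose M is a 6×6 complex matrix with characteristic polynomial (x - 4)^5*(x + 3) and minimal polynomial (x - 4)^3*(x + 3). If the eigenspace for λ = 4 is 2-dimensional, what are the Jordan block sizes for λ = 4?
Block sizes for λ = 4: [3, 2]

Step 1 — from the characteristic polynomial, algebraic multiplicity of λ = 4 is 5. From dim ker(M − (4)·I) = 2, there are exactly 2 Jordan blocks for λ = 4.
Step 2 — from the minimal polynomial, the factor (x − 4)^3 tells us the largest block for λ = 4 has size 3.
Step 3 — with total size 5, 2 blocks, and largest block 3, the block sizes (in nonincreasing order) are [3, 2].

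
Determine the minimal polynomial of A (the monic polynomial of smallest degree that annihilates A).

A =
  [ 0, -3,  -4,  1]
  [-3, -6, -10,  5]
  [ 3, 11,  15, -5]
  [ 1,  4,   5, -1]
x^4 - 8*x^3 + 18*x^2 - 16*x + 5

The characteristic polynomial is χ_A(x) = (x - 5)*(x - 1)^3, so the eigenvalues are known. The minimal polynomial is
  m_A(x) = Π_λ (x − λ)^{k_λ}
where k_λ is the size of the *largest* Jordan block for λ (equivalently, the smallest k with (A − λI)^k v = 0 for every generalised eigenvector v of λ).

  λ = 1: largest Jordan block has size 3, contributing (x − 1)^3
  λ = 5: largest Jordan block has size 1, contributing (x − 5)

So m_A(x) = (x - 5)*(x - 1)^3 = x^4 - 8*x^3 + 18*x^2 - 16*x + 5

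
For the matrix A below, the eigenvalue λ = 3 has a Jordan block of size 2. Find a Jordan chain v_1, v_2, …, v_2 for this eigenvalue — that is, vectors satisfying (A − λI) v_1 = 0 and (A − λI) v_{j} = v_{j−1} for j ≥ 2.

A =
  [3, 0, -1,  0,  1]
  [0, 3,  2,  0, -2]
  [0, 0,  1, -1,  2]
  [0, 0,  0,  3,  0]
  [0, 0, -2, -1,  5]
A Jordan chain for λ = 3 of length 2:
v_1 = (-1, 2, -2, 0, -2)ᵀ
v_2 = (0, 0, 1, 0, 0)ᵀ

Let N = A − (3)·I. We want v_2 with N^2 v_2 = 0 but N^1 v_2 ≠ 0; then v_{j-1} := N · v_j for j = 2, …, 2.

Pick v_2 = (0, 0, 1, 0, 0)ᵀ.
Then v_1 = N · v_2 = (-1, 2, -2, 0, -2)ᵀ.

Sanity check: (A − (3)·I) v_1 = (0, 0, 0, 0, 0)ᵀ = 0. ✓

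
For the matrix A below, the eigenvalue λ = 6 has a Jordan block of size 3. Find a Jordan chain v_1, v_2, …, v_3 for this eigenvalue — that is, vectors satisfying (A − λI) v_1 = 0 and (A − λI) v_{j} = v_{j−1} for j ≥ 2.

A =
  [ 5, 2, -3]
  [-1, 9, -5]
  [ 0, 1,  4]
A Jordan chain for λ = 6 of length 3:
v_1 = (-1, -2, -1)ᵀ
v_2 = (-1, -1, 0)ᵀ
v_3 = (1, 0, 0)ᵀ

Let N = A − (6)·I. We want v_3 with N^3 v_3 = 0 but N^2 v_3 ≠ 0; then v_{j-1} := N · v_j for j = 3, …, 2.

Pick v_3 = (1, 0, 0)ᵀ.
Then v_2 = N · v_3 = (-1, -1, 0)ᵀ.
Then v_1 = N · v_2 = (-1, -2, -1)ᵀ.

Sanity check: (A − (6)·I) v_1 = (0, 0, 0)ᵀ = 0. ✓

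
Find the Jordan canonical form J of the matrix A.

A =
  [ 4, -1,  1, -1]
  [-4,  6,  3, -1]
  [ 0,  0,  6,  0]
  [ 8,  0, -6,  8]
J_3(6) ⊕ J_1(6)

The characteristic polynomial is
  det(x·I − A) = x^4 - 24*x^3 + 216*x^2 - 864*x + 1296 = (x - 6)^4

Eigenvalues and multiplicities (the geometric multiplicity of λ is n − rank(A − λI), which equals the number of Jordan blocks for λ):
  λ = 6: algebraic multiplicity = 4, geometric multiplicity = 2

Determining the block sizes for each eigenvalue:
  λ = 6: with am = 4 and gm = 2, the partition is not yet determined (e.g. several partitions of 4 into 2 parts exist). Let N = A − (6)·I. Computing rank(N^1) = 2, rank(N^2) = 1, rank(N^3) = 0; the number of blocks of size ≥ j is rank(N^{j−1}) − rank(N^j), giving [2, 1, 1]. So we have 1 block(s) of size 3, 1 block(s) of size 1 → block sizes [3, 1]

Assembling the blocks gives a Jordan form
J =
  [6, 1, 0, 0]
  [0, 6, 1, 0]
  [0, 0, 6, 0]
  [0, 0, 0, 6]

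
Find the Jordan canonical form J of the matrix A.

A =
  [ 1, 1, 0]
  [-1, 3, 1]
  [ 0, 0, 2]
J_3(2)

The characteristic polynomial is
  det(x·I − A) = x^3 - 6*x^2 + 12*x - 8 = (x - 2)^3

Eigenvalues and multiplicities (the geometric multiplicity of λ is n − rank(A − λI), which equals the number of Jordan blocks for λ):
  λ = 2: algebraic multiplicity = 3, geometric multiplicity = 1

Determining the block sizes for each eigenvalue:
  λ = 2: one block (gm = 1), so the single block has size am = 3 → block sizes [3]

Assembling the blocks gives a Jordan form
J =
  [2, 1, 0]
  [0, 2, 1]
  [0, 0, 2]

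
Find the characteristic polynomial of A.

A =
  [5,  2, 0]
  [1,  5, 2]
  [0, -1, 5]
x^3 - 15*x^2 + 75*x - 125

Expanding det(x·I − A) (e.g. by cofactor expansion or by noting that A is similar to its Jordan form J, which has the same characteristic polynomial as A) gives
  χ_A(x) = x^3 - 15*x^2 + 75*x - 125
which factors as (x - 5)^3. The eigenvalues (with algebraic multiplicities) are λ = 5 with multiplicity 3.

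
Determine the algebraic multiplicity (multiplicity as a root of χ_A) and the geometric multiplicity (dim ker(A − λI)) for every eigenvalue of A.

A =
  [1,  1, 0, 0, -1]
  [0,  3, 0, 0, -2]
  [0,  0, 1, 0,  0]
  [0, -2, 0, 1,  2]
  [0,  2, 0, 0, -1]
λ = 1: alg = 5, geom = 4

Step 1 — factor the characteristic polynomial to read off the algebraic multiplicities:
  χ_A(x) = (x - 1)^5

Step 2 — compute geometric multiplicities via the rank-nullity identity g(λ) = n − rank(A − λI):
  rank(A − (1)·I) = 1, so dim ker(A − (1)·I) = n − 1 = 4

Summary:
  λ = 1: algebraic multiplicity = 5, geometric multiplicity = 4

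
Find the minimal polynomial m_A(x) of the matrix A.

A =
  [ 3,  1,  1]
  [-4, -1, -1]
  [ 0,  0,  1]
x^3 - 3*x^2 + 3*x - 1

The characteristic polynomial is χ_A(x) = (x - 1)^3, so the eigenvalues are known. The minimal polynomial is
  m_A(x) = Π_λ (x − λ)^{k_λ}
where k_λ is the size of the *largest* Jordan block for λ (equivalently, the smallest k with (A − λI)^k v = 0 for every generalised eigenvector v of λ).

  λ = 1: largest Jordan block has size 3, contributing (x − 1)^3

So m_A(x) = (x - 1)^3 = x^3 - 3*x^2 + 3*x - 1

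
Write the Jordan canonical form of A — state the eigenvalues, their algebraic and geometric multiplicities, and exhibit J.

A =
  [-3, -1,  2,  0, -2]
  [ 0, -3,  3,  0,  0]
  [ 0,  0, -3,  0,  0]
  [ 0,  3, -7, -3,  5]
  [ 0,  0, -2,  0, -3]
J_3(-3) ⊕ J_2(-3)

The characteristic polynomial is
  det(x·I − A) = x^5 + 15*x^4 + 90*x^3 + 270*x^2 + 405*x + 243 = (x + 3)^5

Eigenvalues and multiplicities (the geometric multiplicity of λ is n − rank(A − λI), which equals the number of Jordan blocks for λ):
  λ = -3: algebraic multiplicity = 5, geometric multiplicity = 2

Determining the block sizes for each eigenvalue:
  λ = -3: with am = 5 and gm = 2, the partition is not yet determined (e.g. several partitions of 5 into 2 parts exist). Let N = A − (-3)·I. Computing rank(N^1) = 3, rank(N^2) = 1, rank(N^3) = 0; the number of blocks of size ≥ j is rank(N^{j−1}) − rank(N^j), giving [2, 2, 1]. So we have 1 block(s) of size 3, 1 block(s) of size 2 → block sizes [3, 2]

Assembling the blocks gives a Jordan form
J =
  [-3,  1,  0,  0,  0]
  [ 0, -3,  1,  0,  0]
  [ 0,  0, -3,  0,  0]
  [ 0,  0,  0, -3,  1]
  [ 0,  0,  0,  0, -3]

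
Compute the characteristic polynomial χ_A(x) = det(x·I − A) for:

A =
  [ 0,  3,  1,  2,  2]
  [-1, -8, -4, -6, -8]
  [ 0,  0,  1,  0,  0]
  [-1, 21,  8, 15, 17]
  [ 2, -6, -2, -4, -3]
x^5 - 5*x^4 + 10*x^3 - 10*x^2 + 5*x - 1

Expanding det(x·I − A) (e.g. by cofactor expansion or by noting that A is similar to its Jordan form J, which has the same characteristic polynomial as A) gives
  χ_A(x) = x^5 - 5*x^4 + 10*x^3 - 10*x^2 + 5*x - 1
which factors as (x - 1)^5. The eigenvalues (with algebraic multiplicities) are λ = 1 with multiplicity 5.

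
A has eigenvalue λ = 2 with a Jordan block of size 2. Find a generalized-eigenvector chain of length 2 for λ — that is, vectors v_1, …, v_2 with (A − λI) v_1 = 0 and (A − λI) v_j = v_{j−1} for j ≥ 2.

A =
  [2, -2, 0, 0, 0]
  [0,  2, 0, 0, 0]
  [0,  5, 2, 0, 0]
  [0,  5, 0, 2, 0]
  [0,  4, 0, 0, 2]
A Jordan chain for λ = 2 of length 2:
v_1 = (-2, 0, 5, 5, 4)ᵀ
v_2 = (0, 1, 0, 0, 0)ᵀ

Let N = A − (2)·I. We want v_2 with N^2 v_2 = 0 but N^1 v_2 ≠ 0; then v_{j-1} := N · v_j for j = 2, …, 2.

Pick v_2 = (0, 1, 0, 0, 0)ᵀ.
Then v_1 = N · v_2 = (-2, 0, 5, 5, 4)ᵀ.

Sanity check: (A − (2)·I) v_1 = (0, 0, 0, 0, 0)ᵀ = 0. ✓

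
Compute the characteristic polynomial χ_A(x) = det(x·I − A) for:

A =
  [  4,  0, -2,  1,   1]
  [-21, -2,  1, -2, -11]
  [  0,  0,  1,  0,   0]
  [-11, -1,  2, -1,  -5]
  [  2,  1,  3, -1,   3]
x^5 - 5*x^4 + 10*x^3 - 10*x^2 + 5*x - 1

Expanding det(x·I − A) (e.g. by cofactor expansion or by noting that A is similar to its Jordan form J, which has the same characteristic polynomial as A) gives
  χ_A(x) = x^5 - 5*x^4 + 10*x^3 - 10*x^2 + 5*x - 1
which factors as (x - 1)^5. The eigenvalues (with algebraic multiplicities) are λ = 1 with multiplicity 5.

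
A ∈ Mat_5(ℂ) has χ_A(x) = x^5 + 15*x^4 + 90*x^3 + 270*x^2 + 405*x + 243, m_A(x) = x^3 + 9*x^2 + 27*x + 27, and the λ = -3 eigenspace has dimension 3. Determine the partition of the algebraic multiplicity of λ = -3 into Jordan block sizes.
Block sizes for λ = -3: [3, 1, 1]

Step 1 — from the characteristic polynomial, algebraic multiplicity of λ = -3 is 5. From dim ker(A − (-3)·I) = 3, there are exactly 3 Jordan blocks for λ = -3.
Step 2 — from the minimal polynomial, the factor (x + 3)^3 tells us the largest block for λ = -3 has size 3.
Step 3 — with total size 5, 3 blocks, and largest block 3, the block sizes (in nonincreasing order) are [3, 1, 1].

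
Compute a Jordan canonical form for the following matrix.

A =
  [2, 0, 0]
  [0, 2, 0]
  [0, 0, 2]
J_1(2) ⊕ J_1(2) ⊕ J_1(2)

The characteristic polynomial is
  det(x·I − A) = x^3 - 6*x^2 + 12*x - 8 = (x - 2)^3

Eigenvalues and multiplicities (the geometric multiplicity of λ is n − rank(A − λI), which equals the number of Jordan blocks for λ):
  λ = 2: algebraic multiplicity = 3, geometric multiplicity = 3

Determining the block sizes for each eigenvalue:
  λ = 2: gm = am = 3, so every block has size 1 → block sizes [1, 1, 1]

Assembling the blocks gives a Jordan form
J =
  [2, 0, 0]
  [0, 2, 0]
  [0, 0, 2]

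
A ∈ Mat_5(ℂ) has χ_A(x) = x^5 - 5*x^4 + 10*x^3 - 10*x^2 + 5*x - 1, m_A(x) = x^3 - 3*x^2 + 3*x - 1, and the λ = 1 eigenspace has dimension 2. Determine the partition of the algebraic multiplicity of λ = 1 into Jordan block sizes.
Block sizes for λ = 1: [3, 2]

Step 1 — from the characteristic polynomial, algebraic multiplicity of λ = 1 is 5. From dim ker(A − (1)·I) = 2, there are exactly 2 Jordan blocks for λ = 1.
Step 2 — from the minimal polynomial, the factor (x − 1)^3 tells us the largest block for λ = 1 has size 3.
Step 3 — with total size 5, 2 blocks, and largest block 3, the block sizes (in nonincreasing order) are [3, 2].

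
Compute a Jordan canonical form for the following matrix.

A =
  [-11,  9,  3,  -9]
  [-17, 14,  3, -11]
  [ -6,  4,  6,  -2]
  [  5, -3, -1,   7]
J_3(4) ⊕ J_1(4)

The characteristic polynomial is
  det(x·I − A) = x^4 - 16*x^3 + 96*x^2 - 256*x + 256 = (x - 4)^4

Eigenvalues and multiplicities (the geometric multiplicity of λ is n − rank(A − λI), which equals the number of Jordan blocks for λ):
  λ = 4: algebraic multiplicity = 4, geometric multiplicity = 2

Determining the block sizes for each eigenvalue:
  λ = 4: with am = 4 and gm = 2, the partition is not yet determined (e.g. several partitions of 4 into 2 parts exist). Let N = A − (4)·I. Computing rank(N^1) = 2, rank(N^2) = 1, rank(N^3) = 0; the number of blocks of size ≥ j is rank(N^{j−1}) − rank(N^j), giving [2, 1, 1]. So we have 1 block(s) of size 3, 1 block(s) of size 1 → block sizes [3, 1]

Assembling the blocks gives a Jordan form
J =
  [4, 1, 0, 0]
  [0, 4, 1, 0]
  [0, 0, 4, 0]
  [0, 0, 0, 4]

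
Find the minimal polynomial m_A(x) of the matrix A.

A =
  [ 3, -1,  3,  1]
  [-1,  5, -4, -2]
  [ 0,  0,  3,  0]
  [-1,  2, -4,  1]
x^3 - 9*x^2 + 27*x - 27

The characteristic polynomial is χ_A(x) = (x - 3)^4, so the eigenvalues are known. The minimal polynomial is
  m_A(x) = Π_λ (x − λ)^{k_λ}
where k_λ is the size of the *largest* Jordan block for λ (equivalently, the smallest k with (A − λI)^k v = 0 for every generalised eigenvector v of λ).

  λ = 3: largest Jordan block has size 3, contributing (x − 3)^3

So m_A(x) = (x - 3)^3 = x^3 - 9*x^2 + 27*x - 27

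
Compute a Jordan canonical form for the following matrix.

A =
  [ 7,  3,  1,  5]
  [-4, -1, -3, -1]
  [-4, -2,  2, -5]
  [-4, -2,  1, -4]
J_3(1) ⊕ J_1(1)

The characteristic polynomial is
  det(x·I − A) = x^4 - 4*x^3 + 6*x^2 - 4*x + 1 = (x - 1)^4

Eigenvalues and multiplicities (the geometric multiplicity of λ is n − rank(A − λI), which equals the number of Jordan blocks for λ):
  λ = 1: algebraic multiplicity = 4, geometric multiplicity = 2

Determining the block sizes for each eigenvalue:
  λ = 1: with am = 4 and gm = 2, the partition is not yet determined (e.g. several partitions of 4 into 2 parts exist). Let N = A − (1)·I. Computing rank(N^1) = 2, rank(N^2) = 1, rank(N^3) = 0; the number of blocks of size ≥ j is rank(N^{j−1}) − rank(N^j), giving [2, 1, 1]. So we have 1 block(s) of size 3, 1 block(s) of size 1 → block sizes [3, 1]

Assembling the blocks gives a Jordan form
J =
  [1, 1, 0, 0]
  [0, 1, 1, 0]
  [0, 0, 1, 0]
  [0, 0, 0, 1]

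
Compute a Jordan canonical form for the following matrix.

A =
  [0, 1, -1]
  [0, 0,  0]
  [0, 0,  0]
J_2(0) ⊕ J_1(0)

The characteristic polynomial is
  det(x·I − A) = x^3

Eigenvalues and multiplicities (the geometric multiplicity of λ is n − rank(A − λI), which equals the number of Jordan blocks for λ):
  λ = 0: algebraic multiplicity = 3, geometric multiplicity = 2

Determining the block sizes for each eigenvalue:
  λ = 0: 2 blocks summing to 3 forces exactly one block of size 2 and the rest size 1 → block sizes [2, 1]

Assembling the blocks gives a Jordan form
J =
  [0, 1, 0]
  [0, 0, 0]
  [0, 0, 0]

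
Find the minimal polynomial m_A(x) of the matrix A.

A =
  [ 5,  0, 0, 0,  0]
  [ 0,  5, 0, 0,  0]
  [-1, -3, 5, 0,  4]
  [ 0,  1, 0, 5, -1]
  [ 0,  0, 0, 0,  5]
x^2 - 10*x + 25

The characteristic polynomial is χ_A(x) = (x - 5)^5, so the eigenvalues are known. The minimal polynomial is
  m_A(x) = Π_λ (x − λ)^{k_λ}
where k_λ is the size of the *largest* Jordan block for λ (equivalently, the smallest k with (A − λI)^k v = 0 for every generalised eigenvector v of λ).

  λ = 5: largest Jordan block has size 2, contributing (x − 5)^2

So m_A(x) = (x - 5)^2 = x^2 - 10*x + 25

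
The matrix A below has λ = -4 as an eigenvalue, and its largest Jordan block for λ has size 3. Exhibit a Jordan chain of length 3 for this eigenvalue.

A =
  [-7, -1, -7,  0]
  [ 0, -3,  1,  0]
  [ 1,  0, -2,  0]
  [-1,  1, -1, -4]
A Jordan chain for λ = -4 of length 3:
v_1 = (2, 1, -1, 2)ᵀ
v_2 = (-3, 0, 1, -1)ᵀ
v_3 = (1, 0, 0, 0)ᵀ

Let N = A − (-4)·I. We want v_3 with N^3 v_3 = 0 but N^2 v_3 ≠ 0; then v_{j-1} := N · v_j for j = 3, …, 2.

Pick v_3 = (1, 0, 0, 0)ᵀ.
Then v_2 = N · v_3 = (-3, 0, 1, -1)ᵀ.
Then v_1 = N · v_2 = (2, 1, -1, 2)ᵀ.

Sanity check: (A − (-4)·I) v_1 = (0, 0, 0, 0)ᵀ = 0. ✓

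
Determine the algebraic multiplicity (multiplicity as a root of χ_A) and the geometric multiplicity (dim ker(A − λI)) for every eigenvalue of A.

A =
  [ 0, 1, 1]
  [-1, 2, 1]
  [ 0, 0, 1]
λ = 1: alg = 3, geom = 2

Step 1 — factor the characteristic polynomial to read off the algebraic multiplicities:
  χ_A(x) = (x - 1)^3

Step 2 — compute geometric multiplicities via the rank-nullity identity g(λ) = n − rank(A − λI):
  rank(A − (1)·I) = 1, so dim ker(A − (1)·I) = n − 1 = 2

Summary:
  λ = 1: algebraic multiplicity = 3, geometric multiplicity = 2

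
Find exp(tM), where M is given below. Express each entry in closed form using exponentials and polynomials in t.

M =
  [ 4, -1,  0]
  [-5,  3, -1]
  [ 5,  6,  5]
e^{tM} =
  [5*t^2*exp(4*t)/2 + exp(4*t), t^2*exp(4*t)/2 - t*exp(4*t), t^2*exp(4*t)/2]
  [-5*t*exp(4*t), -t*exp(4*t) + exp(4*t), -t*exp(4*t)]
  [-25*t^2*exp(4*t)/2 + 5*t*exp(4*t), -5*t^2*exp(4*t)/2 + 6*t*exp(4*t), -5*t^2*exp(4*t)/2 + t*exp(4*t) + exp(4*t)]

Strategy: write M = P · J · P⁻¹ where J is a Jordan canonical form, so e^{tM} = P · e^{tJ} · P⁻¹, and e^{tJ} can be computed block-by-block.

M has Jordan form
J =
  [4, 1, 0]
  [0, 4, 1]
  [0, 0, 4]
(up to reordering of blocks).

Per-block formulas:
  For a 3×3 Jordan block J_3(4): exp(t · J_3(4)) = e^(4t)·(I + t·N + (t^2/2)·N^2), where N is the 3×3 nilpotent shift.

After assembling e^{tJ} and conjugating by P, we get:

e^{tM} =
  [5*t^2*exp(4*t)/2 + exp(4*t), t^2*exp(4*t)/2 - t*exp(4*t), t^2*exp(4*t)/2]
  [-5*t*exp(4*t), -t*exp(4*t) + exp(4*t), -t*exp(4*t)]
  [-25*t^2*exp(4*t)/2 + 5*t*exp(4*t), -5*t^2*exp(4*t)/2 + 6*t*exp(4*t), -5*t^2*exp(4*t)/2 + t*exp(4*t) + exp(4*t)]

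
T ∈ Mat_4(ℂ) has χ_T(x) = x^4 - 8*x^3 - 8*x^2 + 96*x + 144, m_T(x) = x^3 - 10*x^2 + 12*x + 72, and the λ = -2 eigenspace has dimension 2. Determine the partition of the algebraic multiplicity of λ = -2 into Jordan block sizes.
Block sizes for λ = -2: [1, 1]

Step 1 — from the characteristic polynomial, algebraic multiplicity of λ = -2 is 2. From dim ker(T − (-2)·I) = 2, there are exactly 2 Jordan blocks for λ = -2.
Step 2 — from the minimal polynomial, the factor (x + 2) tells us the largest block for λ = -2 has size 1.
Step 3 — with total size 2, 2 blocks, and largest block 1, the block sizes (in nonincreasing order) are [1, 1].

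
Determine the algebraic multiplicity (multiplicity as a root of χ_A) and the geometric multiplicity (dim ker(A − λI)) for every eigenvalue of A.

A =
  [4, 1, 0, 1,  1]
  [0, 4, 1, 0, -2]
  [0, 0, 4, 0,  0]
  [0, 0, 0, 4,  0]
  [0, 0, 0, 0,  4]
λ = 4: alg = 5, geom = 3

Step 1 — factor the characteristic polynomial to read off the algebraic multiplicities:
  χ_A(x) = (x - 4)^5

Step 2 — compute geometric multiplicities via the rank-nullity identity g(λ) = n − rank(A − λI):
  rank(A − (4)·I) = 2, so dim ker(A − (4)·I) = n − 2 = 3

Summary:
  λ = 4: algebraic multiplicity = 5, geometric multiplicity = 3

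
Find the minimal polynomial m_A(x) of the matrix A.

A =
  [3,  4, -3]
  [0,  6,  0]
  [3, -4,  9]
x^2 - 12*x + 36

The characteristic polynomial is χ_A(x) = (x - 6)^3, so the eigenvalues are known. The minimal polynomial is
  m_A(x) = Π_λ (x − λ)^{k_λ}
where k_λ is the size of the *largest* Jordan block for λ (equivalently, the smallest k with (A − λI)^k v = 0 for every generalised eigenvector v of λ).

  λ = 6: largest Jordan block has size 2, contributing (x − 6)^2

So m_A(x) = (x - 6)^2 = x^2 - 12*x + 36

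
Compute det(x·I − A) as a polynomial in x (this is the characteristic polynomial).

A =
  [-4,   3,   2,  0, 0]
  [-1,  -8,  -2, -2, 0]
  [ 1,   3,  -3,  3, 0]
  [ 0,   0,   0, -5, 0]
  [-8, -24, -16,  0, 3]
x^5 + 17*x^4 + 90*x^3 + 50*x^2 - 875*x - 1875

Expanding det(x·I − A) (e.g. by cofactor expansion or by noting that A is similar to its Jordan form J, which has the same characteristic polynomial as A) gives
  χ_A(x) = x^5 + 17*x^4 + 90*x^3 + 50*x^2 - 875*x - 1875
which factors as (x - 3)*(x + 5)^4. The eigenvalues (with algebraic multiplicities) are λ = -5 with multiplicity 4, λ = 3 with multiplicity 1.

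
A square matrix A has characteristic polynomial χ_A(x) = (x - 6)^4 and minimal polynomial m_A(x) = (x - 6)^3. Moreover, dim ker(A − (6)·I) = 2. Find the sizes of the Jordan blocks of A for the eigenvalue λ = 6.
Block sizes for λ = 6: [3, 1]

Step 1 — from the characteristic polynomial, algebraic multiplicity of λ = 6 is 4. From dim ker(A − (6)·I) = 2, there are exactly 2 Jordan blocks for λ = 6.
Step 2 — from the minimal polynomial, the factor (x − 6)^3 tells us the largest block for λ = 6 has size 3.
Step 3 — with total size 4, 2 blocks, and largest block 3, the block sizes (in nonincreasing order) are [3, 1].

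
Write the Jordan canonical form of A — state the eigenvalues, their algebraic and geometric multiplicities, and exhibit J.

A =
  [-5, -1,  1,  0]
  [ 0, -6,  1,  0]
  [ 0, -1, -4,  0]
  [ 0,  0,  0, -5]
J_2(-5) ⊕ J_1(-5) ⊕ J_1(-5)

The characteristic polynomial is
  det(x·I − A) = x^4 + 20*x^3 + 150*x^2 + 500*x + 625 = (x + 5)^4

Eigenvalues and multiplicities (the geometric multiplicity of λ is n − rank(A − λI), which equals the number of Jordan blocks for λ):
  λ = -5: algebraic multiplicity = 4, geometric multiplicity = 3

Determining the block sizes for each eigenvalue:
  λ = -5: 3 blocks summing to 4 forces exactly one block of size 2 and the rest size 1 → block sizes [2, 1, 1]

Assembling the blocks gives a Jordan form
J =
  [-5,  1,  0,  0]
  [ 0, -5,  0,  0]
  [ 0,  0, -5,  0]
  [ 0,  0,  0, -5]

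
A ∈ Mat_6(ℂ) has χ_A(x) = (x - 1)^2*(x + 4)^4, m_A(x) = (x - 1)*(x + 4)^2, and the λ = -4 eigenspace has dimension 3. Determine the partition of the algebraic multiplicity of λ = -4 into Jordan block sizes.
Block sizes for λ = -4: [2, 1, 1]

Step 1 — from the characteristic polynomial, algebraic multiplicity of λ = -4 is 4. From dim ker(A − (-4)·I) = 3, there are exactly 3 Jordan blocks for λ = -4.
Step 2 — from the minimal polynomial, the factor (x + 4)^2 tells us the largest block for λ = -4 has size 2.
Step 3 — with total size 4, 3 blocks, and largest block 2, the block sizes (in nonincreasing order) are [2, 1, 1].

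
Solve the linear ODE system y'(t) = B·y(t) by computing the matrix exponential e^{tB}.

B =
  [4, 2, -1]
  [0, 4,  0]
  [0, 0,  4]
e^{tB} =
  [exp(4*t), 2*t*exp(4*t), -t*exp(4*t)]
  [0, exp(4*t), 0]
  [0, 0, exp(4*t)]

Strategy: write B = P · J · P⁻¹ where J is a Jordan canonical form, so e^{tB} = P · e^{tJ} · P⁻¹, and e^{tJ} can be computed block-by-block.

B has Jordan form
J =
  [4, 1, 0]
  [0, 4, 0]
  [0, 0, 4]
(up to reordering of blocks).

Per-block formulas:
  For a 2×2 Jordan block J_2(4): exp(t · J_2(4)) = e^(4t)·(I + t·N), where N is the 2×2 nilpotent shift.
  For a 1×1 block at λ = 4: exp(t · [4]) = [e^(4t)].

After assembling e^{tJ} and conjugating by P, we get:

e^{tB} =
  [exp(4*t), 2*t*exp(4*t), -t*exp(4*t)]
  [0, exp(4*t), 0]
  [0, 0, exp(4*t)]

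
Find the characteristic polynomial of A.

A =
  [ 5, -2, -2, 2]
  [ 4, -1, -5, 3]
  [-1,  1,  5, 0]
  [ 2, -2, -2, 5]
x^4 - 14*x^3 + 73*x^2 - 168*x + 144

Expanding det(x·I − A) (e.g. by cofactor expansion or by noting that A is similar to its Jordan form J, which has the same characteristic polynomial as A) gives
  χ_A(x) = x^4 - 14*x^3 + 73*x^2 - 168*x + 144
which factors as (x - 4)^2*(x - 3)^2. The eigenvalues (with algebraic multiplicities) are λ = 3 with multiplicity 2, λ = 4 with multiplicity 2.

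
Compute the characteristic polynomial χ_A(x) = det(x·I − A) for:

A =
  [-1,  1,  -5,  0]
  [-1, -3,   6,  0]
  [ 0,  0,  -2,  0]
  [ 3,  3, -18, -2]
x^4 + 8*x^3 + 24*x^2 + 32*x + 16

Expanding det(x·I − A) (e.g. by cofactor expansion or by noting that A is similar to its Jordan form J, which has the same characteristic polynomial as A) gives
  χ_A(x) = x^4 + 8*x^3 + 24*x^2 + 32*x + 16
which factors as (x + 2)^4. The eigenvalues (with algebraic multiplicities) are λ = -2 with multiplicity 4.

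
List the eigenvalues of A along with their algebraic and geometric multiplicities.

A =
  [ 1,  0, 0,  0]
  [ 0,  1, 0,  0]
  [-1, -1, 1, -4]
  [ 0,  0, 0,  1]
λ = 1: alg = 4, geom = 3

Step 1 — factor the characteristic polynomial to read off the algebraic multiplicities:
  χ_A(x) = (x - 1)^4

Step 2 — compute geometric multiplicities via the rank-nullity identity g(λ) = n − rank(A − λI):
  rank(A − (1)·I) = 1, so dim ker(A − (1)·I) = n − 1 = 3

Summary:
  λ = 1: algebraic multiplicity = 4, geometric multiplicity = 3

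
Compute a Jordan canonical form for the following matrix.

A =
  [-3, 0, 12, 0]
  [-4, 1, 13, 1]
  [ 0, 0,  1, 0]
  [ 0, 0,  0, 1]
J_1(-3) ⊕ J_2(1) ⊕ J_1(1)

The characteristic polynomial is
  det(x·I − A) = x^4 - 6*x^2 + 8*x - 3 = (x - 1)^3*(x + 3)

Eigenvalues and multiplicities (the geometric multiplicity of λ is n − rank(A − λI), which equals the number of Jordan blocks for λ):
  λ = -3: algebraic multiplicity = 1, geometric multiplicity = 1
  λ = 1: algebraic multiplicity = 3, geometric multiplicity = 2

Determining the block sizes for each eigenvalue:
  λ = -3: one block (gm = 1), so the single block has size am = 1 → block sizes [1]
  λ = 1: 2 blocks summing to 3 forces exactly one block of size 2 and the rest size 1 → block sizes [2, 1]

Assembling the blocks gives a Jordan form
J =
  [-3, 0, 0, 0]
  [ 0, 1, 1, 0]
  [ 0, 0, 1, 0]
  [ 0, 0, 0, 1]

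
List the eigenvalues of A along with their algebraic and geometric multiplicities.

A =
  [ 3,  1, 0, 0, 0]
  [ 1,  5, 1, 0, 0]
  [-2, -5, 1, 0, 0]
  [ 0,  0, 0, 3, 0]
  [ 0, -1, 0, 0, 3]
λ = 3: alg = 5, geom = 3

Step 1 — factor the characteristic polynomial to read off the algebraic multiplicities:
  χ_A(x) = (x - 3)^5

Step 2 — compute geometric multiplicities via the rank-nullity identity g(λ) = n − rank(A − λI):
  rank(A − (3)·I) = 2, so dim ker(A − (3)·I) = n − 2 = 3

Summary:
  λ = 3: algebraic multiplicity = 5, geometric multiplicity = 3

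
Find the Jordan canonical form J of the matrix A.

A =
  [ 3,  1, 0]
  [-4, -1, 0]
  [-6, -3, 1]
J_2(1) ⊕ J_1(1)

The characteristic polynomial is
  det(x·I − A) = x^3 - 3*x^2 + 3*x - 1 = (x - 1)^3

Eigenvalues and multiplicities (the geometric multiplicity of λ is n − rank(A − λI), which equals the number of Jordan blocks for λ):
  λ = 1: algebraic multiplicity = 3, geometric multiplicity = 2

Determining the block sizes for each eigenvalue:
  λ = 1: 2 blocks summing to 3 forces exactly one block of size 2 and the rest size 1 → block sizes [2, 1]

Assembling the blocks gives a Jordan form
J =
  [1, 1, 0]
  [0, 1, 0]
  [0, 0, 1]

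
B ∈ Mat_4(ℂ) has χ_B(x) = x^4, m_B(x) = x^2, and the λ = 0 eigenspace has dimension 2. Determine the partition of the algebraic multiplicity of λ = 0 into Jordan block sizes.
Block sizes for λ = 0: [2, 2]

Step 1 — from the characteristic polynomial, algebraic multiplicity of λ = 0 is 4. From dim ker(B − (0)·I) = 2, there are exactly 2 Jordan blocks for λ = 0.
Step 2 — from the minimal polynomial, the factor (x − 0)^2 tells us the largest block for λ = 0 has size 2.
Step 3 — with total size 4, 2 blocks, and largest block 2, the block sizes (in nonincreasing order) are [2, 2].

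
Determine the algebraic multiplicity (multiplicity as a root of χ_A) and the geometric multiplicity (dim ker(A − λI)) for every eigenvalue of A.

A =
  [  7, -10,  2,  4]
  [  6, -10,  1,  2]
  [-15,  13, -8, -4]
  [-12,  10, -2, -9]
λ = -5: alg = 4, geom = 2

Step 1 — factor the characteristic polynomial to read off the algebraic multiplicities:
  χ_A(x) = (x + 5)^4

Step 2 — compute geometric multiplicities via the rank-nullity identity g(λ) = n − rank(A − λI):
  rank(A − (-5)·I) = 2, so dim ker(A − (-5)·I) = n − 2 = 2

Summary:
  λ = -5: algebraic multiplicity = 4, geometric multiplicity = 2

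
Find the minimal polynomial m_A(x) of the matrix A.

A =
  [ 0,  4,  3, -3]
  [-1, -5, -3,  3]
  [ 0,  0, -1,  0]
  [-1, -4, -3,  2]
x^2 + 2*x + 1

The characteristic polynomial is χ_A(x) = (x + 1)^4, so the eigenvalues are known. The minimal polynomial is
  m_A(x) = Π_λ (x − λ)^{k_λ}
where k_λ is the size of the *largest* Jordan block for λ (equivalently, the smallest k with (A − λI)^k v = 0 for every generalised eigenvector v of λ).

  λ = -1: largest Jordan block has size 2, contributing (x + 1)^2

So m_A(x) = (x + 1)^2 = x^2 + 2*x + 1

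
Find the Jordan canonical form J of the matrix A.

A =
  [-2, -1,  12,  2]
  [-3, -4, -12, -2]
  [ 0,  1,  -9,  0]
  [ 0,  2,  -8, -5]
J_3(-5) ⊕ J_1(-5)

The characteristic polynomial is
  det(x·I − A) = x^4 + 20*x^3 + 150*x^2 + 500*x + 625 = (x + 5)^4

Eigenvalues and multiplicities (the geometric multiplicity of λ is n − rank(A − λI), which equals the number of Jordan blocks for λ):
  λ = -5: algebraic multiplicity = 4, geometric multiplicity = 2

Determining the block sizes for each eigenvalue:
  λ = -5: with am = 4 and gm = 2, the partition is not yet determined (e.g. several partitions of 4 into 2 parts exist). Let N = A − (-5)·I. Computing rank(N^1) = 2, rank(N^2) = 1, rank(N^3) = 0; the number of blocks of size ≥ j is rank(N^{j−1}) − rank(N^j), giving [2, 1, 1]. So we have 1 block(s) of size 3, 1 block(s) of size 1 → block sizes [3, 1]

Assembling the blocks gives a Jordan form
J =
  [-5,  1,  0,  0]
  [ 0, -5,  1,  0]
  [ 0,  0, -5,  0]
  [ 0,  0,  0, -5]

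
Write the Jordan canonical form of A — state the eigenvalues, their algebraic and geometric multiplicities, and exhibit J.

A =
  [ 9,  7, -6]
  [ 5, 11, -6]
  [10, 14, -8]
J_2(4) ⊕ J_1(4)

The characteristic polynomial is
  det(x·I − A) = x^3 - 12*x^2 + 48*x - 64 = (x - 4)^3

Eigenvalues and multiplicities (the geometric multiplicity of λ is n − rank(A − λI), which equals the number of Jordan blocks for λ):
  λ = 4: algebraic multiplicity = 3, geometric multiplicity = 2

Determining the block sizes for each eigenvalue:
  λ = 4: 2 blocks summing to 3 forces exactly one block of size 2 and the rest size 1 → block sizes [2, 1]

Assembling the blocks gives a Jordan form
J =
  [4, 1, 0]
  [0, 4, 0]
  [0, 0, 4]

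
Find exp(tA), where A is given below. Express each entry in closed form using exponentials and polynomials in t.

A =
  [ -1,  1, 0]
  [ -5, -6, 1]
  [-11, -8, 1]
e^{tA} =
  [-2*t^2*exp(-2*t) + t*exp(-2*t) + exp(-2*t), -3*t^2*exp(-2*t)/2 + t*exp(-2*t), t^2*exp(-2*t)/2]
  [2*t^2*exp(-2*t) - 5*t*exp(-2*t), 3*t^2*exp(-2*t)/2 - 4*t*exp(-2*t) + exp(-2*t), -t^2*exp(-2*t)/2 + t*exp(-2*t)]
  [-2*t^2*exp(-2*t) - 11*t*exp(-2*t), -3*t^2*exp(-2*t)/2 - 8*t*exp(-2*t), t^2*exp(-2*t)/2 + 3*t*exp(-2*t) + exp(-2*t)]

Strategy: write A = P · J · P⁻¹ where J is a Jordan canonical form, so e^{tA} = P · e^{tJ} · P⁻¹, and e^{tJ} can be computed block-by-block.

A has Jordan form
J =
  [-2,  1,  0]
  [ 0, -2,  1]
  [ 0,  0, -2]
(up to reordering of blocks).

Per-block formulas:
  For a 3×3 Jordan block J_3(-2): exp(t · J_3(-2)) = e^(-2t)·(I + t·N + (t^2/2)·N^2), where N is the 3×3 nilpotent shift.

After assembling e^{tJ} and conjugating by P, we get:

e^{tA} =
  [-2*t^2*exp(-2*t) + t*exp(-2*t) + exp(-2*t), -3*t^2*exp(-2*t)/2 + t*exp(-2*t), t^2*exp(-2*t)/2]
  [2*t^2*exp(-2*t) - 5*t*exp(-2*t), 3*t^2*exp(-2*t)/2 - 4*t*exp(-2*t) + exp(-2*t), -t^2*exp(-2*t)/2 + t*exp(-2*t)]
  [-2*t^2*exp(-2*t) - 11*t*exp(-2*t), -3*t^2*exp(-2*t)/2 - 8*t*exp(-2*t), t^2*exp(-2*t)/2 + 3*t*exp(-2*t) + exp(-2*t)]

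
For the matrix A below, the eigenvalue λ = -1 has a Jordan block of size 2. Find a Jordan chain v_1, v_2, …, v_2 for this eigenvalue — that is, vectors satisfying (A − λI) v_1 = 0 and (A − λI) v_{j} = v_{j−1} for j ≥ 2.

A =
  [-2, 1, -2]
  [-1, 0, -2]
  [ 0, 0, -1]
A Jordan chain for λ = -1 of length 2:
v_1 = (-1, -1, 0)ᵀ
v_2 = (1, 0, 0)ᵀ

Let N = A − (-1)·I. We want v_2 with N^2 v_2 = 0 but N^1 v_2 ≠ 0; then v_{j-1} := N · v_j for j = 2, …, 2.

Pick v_2 = (1, 0, 0)ᵀ.
Then v_1 = N · v_2 = (-1, -1, 0)ᵀ.

Sanity check: (A − (-1)·I) v_1 = (0, 0, 0)ᵀ = 0. ✓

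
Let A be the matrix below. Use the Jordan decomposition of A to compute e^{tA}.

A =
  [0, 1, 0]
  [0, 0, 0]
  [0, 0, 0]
e^{tA} =
  [1, t, 0]
  [0, 1, 0]
  [0, 0, 1]

Strategy: write A = P · J · P⁻¹ where J is a Jordan canonical form, so e^{tA} = P · e^{tJ} · P⁻¹, and e^{tJ} can be computed block-by-block.

A has Jordan form
J =
  [0, 1, 0]
  [0, 0, 0]
  [0, 0, 0]
(up to reordering of blocks).

Per-block formulas:
  For a 2×2 Jordan block J_2(0): exp(t · J_2(0)) = e^(0t)·(I + t·N), where N is the 2×2 nilpotent shift.
  For a 1×1 block at λ = 0: exp(t · [0]) = [e^(0t)].

After assembling e^{tJ} and conjugating by P, we get:

e^{tA} =
  [1, t, 0]
  [0, 1, 0]
  [0, 0, 1]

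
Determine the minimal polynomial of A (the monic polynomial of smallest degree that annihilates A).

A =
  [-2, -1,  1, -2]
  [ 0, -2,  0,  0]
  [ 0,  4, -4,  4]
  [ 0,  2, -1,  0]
x^2 + 4*x + 4

The characteristic polynomial is χ_A(x) = (x + 2)^4, so the eigenvalues are known. The minimal polynomial is
  m_A(x) = Π_λ (x − λ)^{k_λ}
where k_λ is the size of the *largest* Jordan block for λ (equivalently, the smallest k with (A − λI)^k v = 0 for every generalised eigenvector v of λ).

  λ = -2: largest Jordan block has size 2, contributing (x + 2)^2

So m_A(x) = (x + 2)^2 = x^2 + 4*x + 4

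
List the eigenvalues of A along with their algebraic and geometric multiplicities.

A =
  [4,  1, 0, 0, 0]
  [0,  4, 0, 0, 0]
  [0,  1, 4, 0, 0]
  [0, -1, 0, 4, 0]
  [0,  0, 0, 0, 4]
λ = 4: alg = 5, geom = 4

Step 1 — factor the characteristic polynomial to read off the algebraic multiplicities:
  χ_A(x) = (x - 4)^5

Step 2 — compute geometric multiplicities via the rank-nullity identity g(λ) = n − rank(A − λI):
  rank(A − (4)·I) = 1, so dim ker(A − (4)·I) = n − 1 = 4

Summary:
  λ = 4: algebraic multiplicity = 5, geometric multiplicity = 4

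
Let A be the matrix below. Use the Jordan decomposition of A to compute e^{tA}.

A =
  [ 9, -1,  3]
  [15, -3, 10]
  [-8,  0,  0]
e^{tA} =
  [5*t^2*exp(2*t) + 7*t*exp(2*t) + exp(2*t), -t^2*exp(2*t) - t*exp(2*t), 5*t^2*exp(2*t)/2 + 3*t*exp(2*t)]
  [-25*t^2*exp(2*t) + 15*t*exp(2*t), 5*t^2*exp(2*t) - 5*t*exp(2*t) + exp(2*t), -25*t^2*exp(2*t)/2 + 10*t*exp(2*t)]
  [-20*t^2*exp(2*t) - 8*t*exp(2*t), 4*t^2*exp(2*t), -10*t^2*exp(2*t) - 2*t*exp(2*t) + exp(2*t)]

Strategy: write A = P · J · P⁻¹ where J is a Jordan canonical form, so e^{tA} = P · e^{tJ} · P⁻¹, and e^{tJ} can be computed block-by-block.

A has Jordan form
J =
  [2, 1, 0]
  [0, 2, 1]
  [0, 0, 2]
(up to reordering of blocks).

Per-block formulas:
  For a 3×3 Jordan block J_3(2): exp(t · J_3(2)) = e^(2t)·(I + t·N + (t^2/2)·N^2), where N is the 3×3 nilpotent shift.

After assembling e^{tJ} and conjugating by P, we get:

e^{tA} =
  [5*t^2*exp(2*t) + 7*t*exp(2*t) + exp(2*t), -t^2*exp(2*t) - t*exp(2*t), 5*t^2*exp(2*t)/2 + 3*t*exp(2*t)]
  [-25*t^2*exp(2*t) + 15*t*exp(2*t), 5*t^2*exp(2*t) - 5*t*exp(2*t) + exp(2*t), -25*t^2*exp(2*t)/2 + 10*t*exp(2*t)]
  [-20*t^2*exp(2*t) - 8*t*exp(2*t), 4*t^2*exp(2*t), -10*t^2*exp(2*t) - 2*t*exp(2*t) + exp(2*t)]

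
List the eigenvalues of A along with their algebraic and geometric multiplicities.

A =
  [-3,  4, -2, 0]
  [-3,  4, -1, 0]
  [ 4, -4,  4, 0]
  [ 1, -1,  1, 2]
λ = 1: alg = 1, geom = 1; λ = 2: alg = 3, geom = 1

Step 1 — factor the characteristic polynomial to read off the algebraic multiplicities:
  χ_A(x) = (x - 2)^3*(x - 1)

Step 2 — compute geometric multiplicities via the rank-nullity identity g(λ) = n − rank(A − λI):
  rank(A − (1)·I) = 3, so dim ker(A − (1)·I) = n − 3 = 1
  rank(A − (2)·I) = 3, so dim ker(A − (2)·I) = n − 3 = 1

Summary:
  λ = 1: algebraic multiplicity = 1, geometric multiplicity = 1
  λ = 2: algebraic multiplicity = 3, geometric multiplicity = 1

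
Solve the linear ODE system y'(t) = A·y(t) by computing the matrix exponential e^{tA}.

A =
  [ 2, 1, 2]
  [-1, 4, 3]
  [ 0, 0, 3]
e^{tA} =
  [-t*exp(3*t) + exp(3*t), t*exp(3*t), t^2*exp(3*t)/2 + 2*t*exp(3*t)]
  [-t*exp(3*t), t*exp(3*t) + exp(3*t), t^2*exp(3*t)/2 + 3*t*exp(3*t)]
  [0, 0, exp(3*t)]

Strategy: write A = P · J · P⁻¹ where J is a Jordan canonical form, so e^{tA} = P · e^{tJ} · P⁻¹, and e^{tJ} can be computed block-by-block.

A has Jordan form
J =
  [3, 1, 0]
  [0, 3, 1]
  [0, 0, 3]
(up to reordering of blocks).

Per-block formulas:
  For a 3×3 Jordan block J_3(3): exp(t · J_3(3)) = e^(3t)·(I + t·N + (t^2/2)·N^2), where N is the 3×3 nilpotent shift.

After assembling e^{tJ} and conjugating by P, we get:

e^{tA} =
  [-t*exp(3*t) + exp(3*t), t*exp(3*t), t^2*exp(3*t)/2 + 2*t*exp(3*t)]
  [-t*exp(3*t), t*exp(3*t) + exp(3*t), t^2*exp(3*t)/2 + 3*t*exp(3*t)]
  [0, 0, exp(3*t)]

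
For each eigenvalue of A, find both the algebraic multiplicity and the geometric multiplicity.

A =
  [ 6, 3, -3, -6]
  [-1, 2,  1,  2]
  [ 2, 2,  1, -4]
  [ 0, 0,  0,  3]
λ = 3: alg = 4, geom = 3

Step 1 — factor the characteristic polynomial to read off the algebraic multiplicities:
  χ_A(x) = (x - 3)^4

Step 2 — compute geometric multiplicities via the rank-nullity identity g(λ) = n − rank(A − λI):
  rank(A − (3)·I) = 1, so dim ker(A − (3)·I) = n − 1 = 3

Summary:
  λ = 3: algebraic multiplicity = 4, geometric multiplicity = 3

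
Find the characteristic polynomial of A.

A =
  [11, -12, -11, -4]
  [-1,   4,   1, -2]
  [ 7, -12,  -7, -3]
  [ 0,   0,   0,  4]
x^4 - 12*x^3 + 48*x^2 - 64*x

Expanding det(x·I − A) (e.g. by cofactor expansion or by noting that A is similar to its Jordan form J, which has the same characteristic polynomial as A) gives
  χ_A(x) = x^4 - 12*x^3 + 48*x^2 - 64*x
which factors as x*(x - 4)^3. The eigenvalues (with algebraic multiplicities) are λ = 0 with multiplicity 1, λ = 4 with multiplicity 3.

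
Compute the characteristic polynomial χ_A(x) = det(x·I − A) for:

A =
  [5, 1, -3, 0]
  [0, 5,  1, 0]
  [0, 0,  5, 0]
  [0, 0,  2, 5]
x^4 - 20*x^3 + 150*x^2 - 500*x + 625

Expanding det(x·I − A) (e.g. by cofactor expansion or by noting that A is similar to its Jordan form J, which has the same characteristic polynomial as A) gives
  χ_A(x) = x^4 - 20*x^3 + 150*x^2 - 500*x + 625
which factors as (x - 5)^4. The eigenvalues (with algebraic multiplicities) are λ = 5 with multiplicity 4.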